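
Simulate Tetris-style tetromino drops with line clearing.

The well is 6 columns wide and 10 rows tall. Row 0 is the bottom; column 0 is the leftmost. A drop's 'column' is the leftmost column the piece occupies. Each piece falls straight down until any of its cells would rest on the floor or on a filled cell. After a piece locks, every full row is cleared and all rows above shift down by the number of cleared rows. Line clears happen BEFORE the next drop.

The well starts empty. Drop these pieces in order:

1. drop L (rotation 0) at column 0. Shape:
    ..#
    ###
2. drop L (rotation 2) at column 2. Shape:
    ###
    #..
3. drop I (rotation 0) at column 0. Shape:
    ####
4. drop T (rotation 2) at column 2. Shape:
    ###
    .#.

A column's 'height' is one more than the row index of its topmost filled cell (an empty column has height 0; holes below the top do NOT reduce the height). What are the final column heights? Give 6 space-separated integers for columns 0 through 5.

Answer: 5 5 7 7 7 0

Derivation:
Drop 1: L rot0 at col 0 lands with bottom-row=0; cleared 0 line(s) (total 0); column heights now [1 1 2 0 0 0], max=2
Drop 2: L rot2 at col 2 lands with bottom-row=2; cleared 0 line(s) (total 0); column heights now [1 1 4 4 4 0], max=4
Drop 3: I rot0 at col 0 lands with bottom-row=4; cleared 0 line(s) (total 0); column heights now [5 5 5 5 4 0], max=5
Drop 4: T rot2 at col 2 lands with bottom-row=5; cleared 0 line(s) (total 0); column heights now [5 5 7 7 7 0], max=7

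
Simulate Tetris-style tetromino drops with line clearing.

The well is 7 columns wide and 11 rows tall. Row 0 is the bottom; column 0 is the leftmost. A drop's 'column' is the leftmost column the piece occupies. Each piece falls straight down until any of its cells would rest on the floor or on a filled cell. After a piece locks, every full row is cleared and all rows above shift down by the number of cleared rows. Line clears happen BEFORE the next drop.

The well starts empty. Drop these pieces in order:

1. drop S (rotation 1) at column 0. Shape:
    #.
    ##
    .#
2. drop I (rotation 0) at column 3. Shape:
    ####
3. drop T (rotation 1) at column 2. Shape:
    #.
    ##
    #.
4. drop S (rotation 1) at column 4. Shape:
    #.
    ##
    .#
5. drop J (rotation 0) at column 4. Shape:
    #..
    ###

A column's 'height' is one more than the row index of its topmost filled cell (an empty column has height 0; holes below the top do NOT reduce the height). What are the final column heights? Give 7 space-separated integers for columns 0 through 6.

Answer: 3 2 3 2 6 5 5

Derivation:
Drop 1: S rot1 at col 0 lands with bottom-row=0; cleared 0 line(s) (total 0); column heights now [3 2 0 0 0 0 0], max=3
Drop 2: I rot0 at col 3 lands with bottom-row=0; cleared 0 line(s) (total 0); column heights now [3 2 0 1 1 1 1], max=3
Drop 3: T rot1 at col 2 lands with bottom-row=0; cleared 0 line(s) (total 0); column heights now [3 2 3 2 1 1 1], max=3
Drop 4: S rot1 at col 4 lands with bottom-row=1; cleared 0 line(s) (total 0); column heights now [3 2 3 2 4 3 1], max=4
Drop 5: J rot0 at col 4 lands with bottom-row=4; cleared 0 line(s) (total 0); column heights now [3 2 3 2 6 5 5], max=6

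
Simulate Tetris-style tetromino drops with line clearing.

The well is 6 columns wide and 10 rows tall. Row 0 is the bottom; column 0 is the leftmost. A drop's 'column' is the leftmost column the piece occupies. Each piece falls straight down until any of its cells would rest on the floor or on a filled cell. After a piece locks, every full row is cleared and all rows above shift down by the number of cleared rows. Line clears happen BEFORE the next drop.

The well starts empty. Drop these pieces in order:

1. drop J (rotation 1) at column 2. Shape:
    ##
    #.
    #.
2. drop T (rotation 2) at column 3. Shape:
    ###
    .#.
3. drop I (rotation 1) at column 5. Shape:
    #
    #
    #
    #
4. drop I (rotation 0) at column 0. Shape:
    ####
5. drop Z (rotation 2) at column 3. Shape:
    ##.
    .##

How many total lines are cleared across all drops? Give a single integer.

Drop 1: J rot1 at col 2 lands with bottom-row=0; cleared 0 line(s) (total 0); column heights now [0 0 3 3 0 0], max=3
Drop 2: T rot2 at col 3 lands with bottom-row=2; cleared 0 line(s) (total 0); column heights now [0 0 3 4 4 4], max=4
Drop 3: I rot1 at col 5 lands with bottom-row=4; cleared 0 line(s) (total 0); column heights now [0 0 3 4 4 8], max=8
Drop 4: I rot0 at col 0 lands with bottom-row=4; cleared 0 line(s) (total 0); column heights now [5 5 5 5 4 8], max=8
Drop 5: Z rot2 at col 3 lands with bottom-row=8; cleared 0 line(s) (total 0); column heights now [5 5 5 10 10 9], max=10

Answer: 0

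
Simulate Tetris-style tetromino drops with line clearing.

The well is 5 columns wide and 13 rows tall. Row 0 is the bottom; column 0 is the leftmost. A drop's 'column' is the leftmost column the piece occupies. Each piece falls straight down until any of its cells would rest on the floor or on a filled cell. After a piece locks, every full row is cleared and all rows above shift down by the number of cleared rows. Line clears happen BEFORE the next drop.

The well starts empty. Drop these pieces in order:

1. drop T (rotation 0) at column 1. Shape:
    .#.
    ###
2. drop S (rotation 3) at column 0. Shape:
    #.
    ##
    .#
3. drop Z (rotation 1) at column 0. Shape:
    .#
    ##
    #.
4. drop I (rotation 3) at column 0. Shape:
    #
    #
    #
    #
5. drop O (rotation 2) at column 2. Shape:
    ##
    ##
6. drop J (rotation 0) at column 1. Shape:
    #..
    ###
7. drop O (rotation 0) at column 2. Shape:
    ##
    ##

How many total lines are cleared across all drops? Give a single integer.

Drop 1: T rot0 at col 1 lands with bottom-row=0; cleared 0 line(s) (total 0); column heights now [0 1 2 1 0], max=2
Drop 2: S rot3 at col 0 lands with bottom-row=1; cleared 0 line(s) (total 0); column heights now [4 3 2 1 0], max=4
Drop 3: Z rot1 at col 0 lands with bottom-row=4; cleared 0 line(s) (total 0); column heights now [6 7 2 1 0], max=7
Drop 4: I rot3 at col 0 lands with bottom-row=6; cleared 0 line(s) (total 0); column heights now [10 7 2 1 0], max=10
Drop 5: O rot2 at col 2 lands with bottom-row=2; cleared 0 line(s) (total 0); column heights now [10 7 4 4 0], max=10
Drop 6: J rot0 at col 1 lands with bottom-row=7; cleared 0 line(s) (total 0); column heights now [10 9 8 8 0], max=10
Drop 7: O rot0 at col 2 lands with bottom-row=8; cleared 0 line(s) (total 0); column heights now [10 9 10 10 0], max=10

Answer: 0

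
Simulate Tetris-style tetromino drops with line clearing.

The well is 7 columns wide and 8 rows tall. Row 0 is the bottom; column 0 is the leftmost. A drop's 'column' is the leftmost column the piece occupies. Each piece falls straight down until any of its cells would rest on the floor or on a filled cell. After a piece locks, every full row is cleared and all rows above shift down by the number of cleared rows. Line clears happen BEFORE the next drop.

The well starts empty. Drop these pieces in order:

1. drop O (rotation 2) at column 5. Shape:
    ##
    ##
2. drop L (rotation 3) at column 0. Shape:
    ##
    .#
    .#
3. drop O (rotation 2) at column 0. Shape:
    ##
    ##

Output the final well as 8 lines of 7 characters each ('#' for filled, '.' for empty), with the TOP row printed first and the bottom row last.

Drop 1: O rot2 at col 5 lands with bottom-row=0; cleared 0 line(s) (total 0); column heights now [0 0 0 0 0 2 2], max=2
Drop 2: L rot3 at col 0 lands with bottom-row=0; cleared 0 line(s) (total 0); column heights now [3 3 0 0 0 2 2], max=3
Drop 3: O rot2 at col 0 lands with bottom-row=3; cleared 0 line(s) (total 0); column heights now [5 5 0 0 0 2 2], max=5

Answer: .......
.......
.......
##.....
##.....
##.....
.#...##
.#...##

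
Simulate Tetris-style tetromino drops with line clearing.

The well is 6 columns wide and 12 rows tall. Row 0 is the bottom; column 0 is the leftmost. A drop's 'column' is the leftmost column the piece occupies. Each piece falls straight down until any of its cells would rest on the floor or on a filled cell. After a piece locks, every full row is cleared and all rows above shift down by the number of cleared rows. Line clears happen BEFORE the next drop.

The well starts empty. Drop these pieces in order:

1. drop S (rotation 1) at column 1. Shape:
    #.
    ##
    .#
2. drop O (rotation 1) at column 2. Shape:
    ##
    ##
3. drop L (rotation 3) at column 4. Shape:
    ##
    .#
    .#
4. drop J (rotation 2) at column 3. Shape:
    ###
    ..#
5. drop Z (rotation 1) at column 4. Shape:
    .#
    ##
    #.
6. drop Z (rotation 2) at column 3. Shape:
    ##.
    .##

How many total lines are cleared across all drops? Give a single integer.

Drop 1: S rot1 at col 1 lands with bottom-row=0; cleared 0 line(s) (total 0); column heights now [0 3 2 0 0 0], max=3
Drop 2: O rot1 at col 2 lands with bottom-row=2; cleared 0 line(s) (total 0); column heights now [0 3 4 4 0 0], max=4
Drop 3: L rot3 at col 4 lands with bottom-row=0; cleared 0 line(s) (total 0); column heights now [0 3 4 4 3 3], max=4
Drop 4: J rot2 at col 3 lands with bottom-row=3; cleared 0 line(s) (total 0); column heights now [0 3 4 5 5 5], max=5
Drop 5: Z rot1 at col 4 lands with bottom-row=5; cleared 0 line(s) (total 0); column heights now [0 3 4 5 7 8], max=8
Drop 6: Z rot2 at col 3 lands with bottom-row=8; cleared 0 line(s) (total 0); column heights now [0 3 4 10 10 9], max=10

Answer: 0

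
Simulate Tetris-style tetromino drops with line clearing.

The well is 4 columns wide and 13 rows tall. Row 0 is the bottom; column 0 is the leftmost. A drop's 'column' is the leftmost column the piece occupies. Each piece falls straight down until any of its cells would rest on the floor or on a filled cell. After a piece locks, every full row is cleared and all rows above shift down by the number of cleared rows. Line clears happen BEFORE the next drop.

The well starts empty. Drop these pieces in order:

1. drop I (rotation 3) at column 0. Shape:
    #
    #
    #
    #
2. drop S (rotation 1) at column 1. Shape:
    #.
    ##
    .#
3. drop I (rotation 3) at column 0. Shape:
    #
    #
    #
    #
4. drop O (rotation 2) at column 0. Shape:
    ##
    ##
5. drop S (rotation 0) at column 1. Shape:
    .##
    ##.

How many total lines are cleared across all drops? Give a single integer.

Drop 1: I rot3 at col 0 lands with bottom-row=0; cleared 0 line(s) (total 0); column heights now [4 0 0 0], max=4
Drop 2: S rot1 at col 1 lands with bottom-row=0; cleared 0 line(s) (total 0); column heights now [4 3 2 0], max=4
Drop 3: I rot3 at col 0 lands with bottom-row=4; cleared 0 line(s) (total 0); column heights now [8 3 2 0], max=8
Drop 4: O rot2 at col 0 lands with bottom-row=8; cleared 0 line(s) (total 0); column heights now [10 10 2 0], max=10
Drop 5: S rot0 at col 1 lands with bottom-row=10; cleared 0 line(s) (total 0); column heights now [10 11 12 12], max=12

Answer: 0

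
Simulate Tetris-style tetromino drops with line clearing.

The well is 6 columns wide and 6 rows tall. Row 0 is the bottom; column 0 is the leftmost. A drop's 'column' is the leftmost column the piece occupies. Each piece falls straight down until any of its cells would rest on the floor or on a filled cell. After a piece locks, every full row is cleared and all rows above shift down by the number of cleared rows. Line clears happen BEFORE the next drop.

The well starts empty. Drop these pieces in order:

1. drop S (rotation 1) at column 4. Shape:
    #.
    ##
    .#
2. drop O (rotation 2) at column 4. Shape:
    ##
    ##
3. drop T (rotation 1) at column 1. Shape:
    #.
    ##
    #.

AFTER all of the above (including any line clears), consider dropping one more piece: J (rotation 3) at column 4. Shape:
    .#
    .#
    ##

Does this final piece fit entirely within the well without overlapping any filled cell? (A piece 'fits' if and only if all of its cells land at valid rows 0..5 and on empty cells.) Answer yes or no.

Answer: no

Derivation:
Drop 1: S rot1 at col 4 lands with bottom-row=0; cleared 0 line(s) (total 0); column heights now [0 0 0 0 3 2], max=3
Drop 2: O rot2 at col 4 lands with bottom-row=3; cleared 0 line(s) (total 0); column heights now [0 0 0 0 5 5], max=5
Drop 3: T rot1 at col 1 lands with bottom-row=0; cleared 0 line(s) (total 0); column heights now [0 3 2 0 5 5], max=5
Test piece J rot3 at col 4 (width 2): heights before test = [0 3 2 0 5 5]; fits = False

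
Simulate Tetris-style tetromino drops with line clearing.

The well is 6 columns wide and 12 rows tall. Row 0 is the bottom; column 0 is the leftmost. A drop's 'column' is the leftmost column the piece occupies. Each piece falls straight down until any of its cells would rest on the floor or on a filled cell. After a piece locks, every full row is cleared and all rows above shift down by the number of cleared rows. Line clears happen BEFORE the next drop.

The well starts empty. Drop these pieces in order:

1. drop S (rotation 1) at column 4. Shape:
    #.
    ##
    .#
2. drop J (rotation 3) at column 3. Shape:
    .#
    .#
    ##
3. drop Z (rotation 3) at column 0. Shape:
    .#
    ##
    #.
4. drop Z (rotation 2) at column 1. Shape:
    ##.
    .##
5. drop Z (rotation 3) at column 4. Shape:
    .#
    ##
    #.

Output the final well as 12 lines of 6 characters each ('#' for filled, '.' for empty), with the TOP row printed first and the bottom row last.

Drop 1: S rot1 at col 4 lands with bottom-row=0; cleared 0 line(s) (total 0); column heights now [0 0 0 0 3 2], max=3
Drop 2: J rot3 at col 3 lands with bottom-row=3; cleared 0 line(s) (total 0); column heights now [0 0 0 4 6 2], max=6
Drop 3: Z rot3 at col 0 lands with bottom-row=0; cleared 0 line(s) (total 0); column heights now [2 3 0 4 6 2], max=6
Drop 4: Z rot2 at col 1 lands with bottom-row=4; cleared 0 line(s) (total 0); column heights now [2 6 6 5 6 2], max=6
Drop 5: Z rot3 at col 4 lands with bottom-row=6; cleared 0 line(s) (total 0); column heights now [2 6 6 5 8 9], max=9

Answer: ......
......
......
.....#
....##
....#.
.##.#.
..###.
...##.
.#..#.
##..##
#....#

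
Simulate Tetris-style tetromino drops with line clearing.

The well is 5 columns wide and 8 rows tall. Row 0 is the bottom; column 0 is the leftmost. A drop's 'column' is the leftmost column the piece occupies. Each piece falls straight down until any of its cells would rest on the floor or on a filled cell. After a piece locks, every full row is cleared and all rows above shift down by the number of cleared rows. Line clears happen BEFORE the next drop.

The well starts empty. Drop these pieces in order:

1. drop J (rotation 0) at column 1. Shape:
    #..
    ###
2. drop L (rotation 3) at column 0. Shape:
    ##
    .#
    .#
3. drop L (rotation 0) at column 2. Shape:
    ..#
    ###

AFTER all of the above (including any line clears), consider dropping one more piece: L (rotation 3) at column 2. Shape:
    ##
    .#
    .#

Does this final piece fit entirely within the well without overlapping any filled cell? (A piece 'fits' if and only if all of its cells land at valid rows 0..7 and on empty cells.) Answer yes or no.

Drop 1: J rot0 at col 1 lands with bottom-row=0; cleared 0 line(s) (total 0); column heights now [0 2 1 1 0], max=2
Drop 2: L rot3 at col 0 lands with bottom-row=2; cleared 0 line(s) (total 0); column heights now [5 5 1 1 0], max=5
Drop 3: L rot0 at col 2 lands with bottom-row=1; cleared 0 line(s) (total 0); column heights now [5 5 2 2 3], max=5
Test piece L rot3 at col 2 (width 2): heights before test = [5 5 2 2 3]; fits = True

Answer: yes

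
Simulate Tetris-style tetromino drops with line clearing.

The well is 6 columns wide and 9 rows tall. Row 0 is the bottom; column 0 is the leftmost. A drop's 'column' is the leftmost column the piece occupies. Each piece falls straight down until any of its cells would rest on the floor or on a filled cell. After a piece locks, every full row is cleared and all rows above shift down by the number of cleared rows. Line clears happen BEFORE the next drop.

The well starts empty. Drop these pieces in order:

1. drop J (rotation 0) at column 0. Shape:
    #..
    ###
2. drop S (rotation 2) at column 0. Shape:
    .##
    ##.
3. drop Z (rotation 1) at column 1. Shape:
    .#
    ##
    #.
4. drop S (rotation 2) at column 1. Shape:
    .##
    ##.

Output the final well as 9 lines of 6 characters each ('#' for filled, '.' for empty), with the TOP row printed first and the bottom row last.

Drop 1: J rot0 at col 0 lands with bottom-row=0; cleared 0 line(s) (total 0); column heights now [2 1 1 0 0 0], max=2
Drop 2: S rot2 at col 0 lands with bottom-row=2; cleared 0 line(s) (total 0); column heights now [3 4 4 0 0 0], max=4
Drop 3: Z rot1 at col 1 lands with bottom-row=4; cleared 0 line(s) (total 0); column heights now [3 6 7 0 0 0], max=7
Drop 4: S rot2 at col 1 lands with bottom-row=7; cleared 0 line(s) (total 0); column heights now [3 8 9 9 0 0], max=9

Answer: ..##..
.##...
..#...
.##...
.#....
.##...
##....
#.....
###...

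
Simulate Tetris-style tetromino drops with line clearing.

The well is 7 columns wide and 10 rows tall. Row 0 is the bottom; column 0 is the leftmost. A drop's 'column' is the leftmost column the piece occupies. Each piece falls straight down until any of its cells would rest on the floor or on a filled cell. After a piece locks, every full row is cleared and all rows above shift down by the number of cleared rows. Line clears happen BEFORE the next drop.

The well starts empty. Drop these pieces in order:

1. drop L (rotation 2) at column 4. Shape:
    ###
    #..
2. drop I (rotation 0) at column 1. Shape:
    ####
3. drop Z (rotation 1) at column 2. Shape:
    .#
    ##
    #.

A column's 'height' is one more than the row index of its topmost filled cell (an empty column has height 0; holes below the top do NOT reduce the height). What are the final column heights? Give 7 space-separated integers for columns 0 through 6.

Answer: 0 3 5 6 3 2 2

Derivation:
Drop 1: L rot2 at col 4 lands with bottom-row=0; cleared 0 line(s) (total 0); column heights now [0 0 0 0 2 2 2], max=2
Drop 2: I rot0 at col 1 lands with bottom-row=2; cleared 0 line(s) (total 0); column heights now [0 3 3 3 3 2 2], max=3
Drop 3: Z rot1 at col 2 lands with bottom-row=3; cleared 0 line(s) (total 0); column heights now [0 3 5 6 3 2 2], max=6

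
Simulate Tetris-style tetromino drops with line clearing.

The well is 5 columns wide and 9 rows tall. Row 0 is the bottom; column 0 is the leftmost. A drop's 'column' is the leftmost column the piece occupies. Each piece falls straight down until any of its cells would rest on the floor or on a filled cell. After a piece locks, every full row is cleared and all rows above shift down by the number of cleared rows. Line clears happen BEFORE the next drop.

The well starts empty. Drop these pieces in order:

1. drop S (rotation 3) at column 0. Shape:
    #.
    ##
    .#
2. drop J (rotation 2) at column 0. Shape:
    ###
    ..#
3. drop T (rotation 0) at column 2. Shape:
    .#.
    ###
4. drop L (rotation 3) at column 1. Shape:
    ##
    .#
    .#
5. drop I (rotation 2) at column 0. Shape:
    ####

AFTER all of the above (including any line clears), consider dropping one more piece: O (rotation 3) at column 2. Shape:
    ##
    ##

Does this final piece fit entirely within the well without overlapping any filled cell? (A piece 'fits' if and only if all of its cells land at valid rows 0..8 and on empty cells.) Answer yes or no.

Drop 1: S rot3 at col 0 lands with bottom-row=0; cleared 0 line(s) (total 0); column heights now [3 2 0 0 0], max=3
Drop 2: J rot2 at col 0 lands with bottom-row=2; cleared 0 line(s) (total 0); column heights now [4 4 4 0 0], max=4
Drop 3: T rot0 at col 2 lands with bottom-row=4; cleared 0 line(s) (total 0); column heights now [4 4 5 6 5], max=6
Drop 4: L rot3 at col 1 lands with bottom-row=5; cleared 0 line(s) (total 0); column heights now [4 8 8 6 5], max=8
Drop 5: I rot2 at col 0 lands with bottom-row=8; cleared 0 line(s) (total 0); column heights now [9 9 9 9 5], max=9
Test piece O rot3 at col 2 (width 2): heights before test = [9 9 9 9 5]; fits = False

Answer: no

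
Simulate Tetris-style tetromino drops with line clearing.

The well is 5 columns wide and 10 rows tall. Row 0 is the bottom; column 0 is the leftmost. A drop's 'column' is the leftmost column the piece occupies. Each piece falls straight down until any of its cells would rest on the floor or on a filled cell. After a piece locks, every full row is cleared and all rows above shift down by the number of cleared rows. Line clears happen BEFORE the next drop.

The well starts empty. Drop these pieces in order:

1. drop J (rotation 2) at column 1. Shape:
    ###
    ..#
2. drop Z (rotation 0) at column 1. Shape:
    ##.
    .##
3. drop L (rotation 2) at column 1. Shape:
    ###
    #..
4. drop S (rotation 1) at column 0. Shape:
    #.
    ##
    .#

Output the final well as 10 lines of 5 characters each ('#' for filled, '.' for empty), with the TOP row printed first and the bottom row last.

Drop 1: J rot2 at col 1 lands with bottom-row=0; cleared 0 line(s) (total 0); column heights now [0 2 2 2 0], max=2
Drop 2: Z rot0 at col 1 lands with bottom-row=2; cleared 0 line(s) (total 0); column heights now [0 4 4 3 0], max=4
Drop 3: L rot2 at col 1 lands with bottom-row=4; cleared 0 line(s) (total 0); column heights now [0 6 6 6 0], max=6
Drop 4: S rot1 at col 0 lands with bottom-row=6; cleared 0 line(s) (total 0); column heights now [9 8 6 6 0], max=9

Answer: .....
#....
##...
.#...
.###.
.#...
.##..
..##.
.###.
...#.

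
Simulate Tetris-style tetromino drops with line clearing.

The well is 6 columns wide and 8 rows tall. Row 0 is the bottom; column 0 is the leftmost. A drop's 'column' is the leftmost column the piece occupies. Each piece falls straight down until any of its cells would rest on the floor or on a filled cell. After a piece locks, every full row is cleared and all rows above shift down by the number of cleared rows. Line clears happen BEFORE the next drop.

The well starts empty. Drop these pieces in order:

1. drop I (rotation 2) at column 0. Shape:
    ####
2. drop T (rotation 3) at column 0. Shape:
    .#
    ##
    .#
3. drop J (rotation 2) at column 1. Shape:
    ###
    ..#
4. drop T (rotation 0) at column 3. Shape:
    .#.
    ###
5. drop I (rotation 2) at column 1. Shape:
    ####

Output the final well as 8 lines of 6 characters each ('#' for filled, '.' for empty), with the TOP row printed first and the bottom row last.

Answer: .####.
....#.
...###
.###..
.#.#..
##....
.#....
####..

Derivation:
Drop 1: I rot2 at col 0 lands with bottom-row=0; cleared 0 line(s) (total 0); column heights now [1 1 1 1 0 0], max=1
Drop 2: T rot3 at col 0 lands with bottom-row=1; cleared 0 line(s) (total 0); column heights now [3 4 1 1 0 0], max=4
Drop 3: J rot2 at col 1 lands with bottom-row=3; cleared 0 line(s) (total 0); column heights now [3 5 5 5 0 0], max=5
Drop 4: T rot0 at col 3 lands with bottom-row=5; cleared 0 line(s) (total 0); column heights now [3 5 5 6 7 6], max=7
Drop 5: I rot2 at col 1 lands with bottom-row=7; cleared 0 line(s) (total 0); column heights now [3 8 8 8 8 6], max=8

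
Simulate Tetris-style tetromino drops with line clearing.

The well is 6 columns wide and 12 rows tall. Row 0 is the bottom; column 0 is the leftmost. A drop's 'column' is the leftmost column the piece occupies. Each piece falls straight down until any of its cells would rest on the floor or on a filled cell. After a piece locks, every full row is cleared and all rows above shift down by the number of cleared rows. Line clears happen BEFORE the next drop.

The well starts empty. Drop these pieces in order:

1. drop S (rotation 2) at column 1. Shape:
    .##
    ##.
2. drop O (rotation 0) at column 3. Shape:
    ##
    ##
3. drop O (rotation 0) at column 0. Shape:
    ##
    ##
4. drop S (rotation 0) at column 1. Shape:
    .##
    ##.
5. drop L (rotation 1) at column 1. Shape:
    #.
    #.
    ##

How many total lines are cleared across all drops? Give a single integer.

Answer: 0

Derivation:
Drop 1: S rot2 at col 1 lands with bottom-row=0; cleared 0 line(s) (total 0); column heights now [0 1 2 2 0 0], max=2
Drop 2: O rot0 at col 3 lands with bottom-row=2; cleared 0 line(s) (total 0); column heights now [0 1 2 4 4 0], max=4
Drop 3: O rot0 at col 0 lands with bottom-row=1; cleared 0 line(s) (total 0); column heights now [3 3 2 4 4 0], max=4
Drop 4: S rot0 at col 1 lands with bottom-row=3; cleared 0 line(s) (total 0); column heights now [3 4 5 5 4 0], max=5
Drop 5: L rot1 at col 1 lands with bottom-row=5; cleared 0 line(s) (total 0); column heights now [3 8 6 5 4 0], max=8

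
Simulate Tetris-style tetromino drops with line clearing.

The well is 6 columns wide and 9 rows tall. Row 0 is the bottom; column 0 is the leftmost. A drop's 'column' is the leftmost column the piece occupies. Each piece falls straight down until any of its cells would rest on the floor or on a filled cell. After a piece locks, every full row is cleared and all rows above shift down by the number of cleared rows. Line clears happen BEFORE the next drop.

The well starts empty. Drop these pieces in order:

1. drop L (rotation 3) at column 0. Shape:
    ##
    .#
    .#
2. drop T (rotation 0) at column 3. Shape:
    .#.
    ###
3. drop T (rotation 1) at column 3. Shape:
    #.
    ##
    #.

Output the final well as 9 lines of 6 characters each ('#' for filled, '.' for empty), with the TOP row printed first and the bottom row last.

Answer: ......
......
......
......
......
...#..
##.##.
.#.##.
.#.###

Derivation:
Drop 1: L rot3 at col 0 lands with bottom-row=0; cleared 0 line(s) (total 0); column heights now [3 3 0 0 0 0], max=3
Drop 2: T rot0 at col 3 lands with bottom-row=0; cleared 0 line(s) (total 0); column heights now [3 3 0 1 2 1], max=3
Drop 3: T rot1 at col 3 lands with bottom-row=1; cleared 0 line(s) (total 0); column heights now [3 3 0 4 3 1], max=4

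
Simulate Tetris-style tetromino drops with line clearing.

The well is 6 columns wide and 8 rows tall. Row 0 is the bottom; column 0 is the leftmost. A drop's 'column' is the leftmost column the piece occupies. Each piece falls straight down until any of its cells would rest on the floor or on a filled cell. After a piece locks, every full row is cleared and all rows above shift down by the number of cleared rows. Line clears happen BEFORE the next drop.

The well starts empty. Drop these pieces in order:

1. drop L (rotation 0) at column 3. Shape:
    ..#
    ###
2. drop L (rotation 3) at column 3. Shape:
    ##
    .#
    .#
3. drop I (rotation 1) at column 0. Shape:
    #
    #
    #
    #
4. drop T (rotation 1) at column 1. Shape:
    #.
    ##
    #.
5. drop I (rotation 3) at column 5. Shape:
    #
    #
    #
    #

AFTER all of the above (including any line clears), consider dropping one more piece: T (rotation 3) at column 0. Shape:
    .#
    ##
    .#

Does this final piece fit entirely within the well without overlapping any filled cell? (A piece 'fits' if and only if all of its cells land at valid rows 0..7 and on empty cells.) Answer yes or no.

Answer: yes

Derivation:
Drop 1: L rot0 at col 3 lands with bottom-row=0; cleared 0 line(s) (total 0); column heights now [0 0 0 1 1 2], max=2
Drop 2: L rot3 at col 3 lands with bottom-row=1; cleared 0 line(s) (total 0); column heights now [0 0 0 4 4 2], max=4
Drop 3: I rot1 at col 0 lands with bottom-row=0; cleared 0 line(s) (total 0); column heights now [4 0 0 4 4 2], max=4
Drop 4: T rot1 at col 1 lands with bottom-row=0; cleared 0 line(s) (total 0); column heights now [4 3 2 4 4 2], max=4
Drop 5: I rot3 at col 5 lands with bottom-row=2; cleared 0 line(s) (total 0); column heights now [4 3 2 4 4 6], max=6
Test piece T rot3 at col 0 (width 2): heights before test = [4 3 2 4 4 6]; fits = True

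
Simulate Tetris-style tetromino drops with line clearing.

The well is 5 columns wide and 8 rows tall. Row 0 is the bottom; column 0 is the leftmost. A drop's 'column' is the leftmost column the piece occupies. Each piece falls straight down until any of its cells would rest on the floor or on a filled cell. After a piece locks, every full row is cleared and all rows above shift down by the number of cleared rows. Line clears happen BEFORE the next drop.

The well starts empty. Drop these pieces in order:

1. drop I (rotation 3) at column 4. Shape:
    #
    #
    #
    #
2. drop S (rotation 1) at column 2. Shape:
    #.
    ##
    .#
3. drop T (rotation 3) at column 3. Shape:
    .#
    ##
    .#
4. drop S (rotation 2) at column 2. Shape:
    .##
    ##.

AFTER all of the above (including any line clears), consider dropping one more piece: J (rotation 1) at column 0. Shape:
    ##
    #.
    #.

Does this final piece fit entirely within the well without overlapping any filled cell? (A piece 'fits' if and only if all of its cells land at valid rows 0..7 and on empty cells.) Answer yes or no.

Drop 1: I rot3 at col 4 lands with bottom-row=0; cleared 0 line(s) (total 0); column heights now [0 0 0 0 4], max=4
Drop 2: S rot1 at col 2 lands with bottom-row=0; cleared 0 line(s) (total 0); column heights now [0 0 3 2 4], max=4
Drop 3: T rot3 at col 3 lands with bottom-row=4; cleared 0 line(s) (total 0); column heights now [0 0 3 6 7], max=7
Drop 4: S rot2 at col 2 lands with bottom-row=6; cleared 0 line(s) (total 0); column heights now [0 0 7 8 8], max=8
Test piece J rot1 at col 0 (width 2): heights before test = [0 0 7 8 8]; fits = True

Answer: yes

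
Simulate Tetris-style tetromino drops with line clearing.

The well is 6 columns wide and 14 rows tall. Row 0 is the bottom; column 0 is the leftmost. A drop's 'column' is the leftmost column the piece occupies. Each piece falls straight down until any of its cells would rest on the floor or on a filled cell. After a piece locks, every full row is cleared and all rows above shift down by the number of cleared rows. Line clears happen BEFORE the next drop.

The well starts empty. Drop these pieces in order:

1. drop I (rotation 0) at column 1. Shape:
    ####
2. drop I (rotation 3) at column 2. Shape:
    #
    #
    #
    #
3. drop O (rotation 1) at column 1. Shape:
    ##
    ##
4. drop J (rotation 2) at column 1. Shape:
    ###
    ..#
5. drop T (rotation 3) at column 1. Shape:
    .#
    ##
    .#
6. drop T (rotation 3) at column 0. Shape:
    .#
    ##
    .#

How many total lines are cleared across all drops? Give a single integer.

Answer: 0

Derivation:
Drop 1: I rot0 at col 1 lands with bottom-row=0; cleared 0 line(s) (total 0); column heights now [0 1 1 1 1 0], max=1
Drop 2: I rot3 at col 2 lands with bottom-row=1; cleared 0 line(s) (total 0); column heights now [0 1 5 1 1 0], max=5
Drop 3: O rot1 at col 1 lands with bottom-row=5; cleared 0 line(s) (total 0); column heights now [0 7 7 1 1 0], max=7
Drop 4: J rot2 at col 1 lands with bottom-row=6; cleared 0 line(s) (total 0); column heights now [0 8 8 8 1 0], max=8
Drop 5: T rot3 at col 1 lands with bottom-row=8; cleared 0 line(s) (total 0); column heights now [0 10 11 8 1 0], max=11
Drop 6: T rot3 at col 0 lands with bottom-row=10; cleared 0 line(s) (total 0); column heights now [12 13 11 8 1 0], max=13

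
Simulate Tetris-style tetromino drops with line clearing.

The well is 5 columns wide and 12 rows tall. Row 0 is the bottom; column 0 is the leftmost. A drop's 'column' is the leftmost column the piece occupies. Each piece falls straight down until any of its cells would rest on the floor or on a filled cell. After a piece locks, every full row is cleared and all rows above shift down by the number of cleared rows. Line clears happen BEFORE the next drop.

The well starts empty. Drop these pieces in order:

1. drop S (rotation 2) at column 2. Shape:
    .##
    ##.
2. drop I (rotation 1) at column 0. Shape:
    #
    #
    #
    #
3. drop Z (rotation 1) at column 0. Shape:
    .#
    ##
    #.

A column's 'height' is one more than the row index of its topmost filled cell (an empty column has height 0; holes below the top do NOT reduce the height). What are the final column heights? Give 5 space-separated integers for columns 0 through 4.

Answer: 6 7 1 2 2

Derivation:
Drop 1: S rot2 at col 2 lands with bottom-row=0; cleared 0 line(s) (total 0); column heights now [0 0 1 2 2], max=2
Drop 2: I rot1 at col 0 lands with bottom-row=0; cleared 0 line(s) (total 0); column heights now [4 0 1 2 2], max=4
Drop 3: Z rot1 at col 0 lands with bottom-row=4; cleared 0 line(s) (total 0); column heights now [6 7 1 2 2], max=7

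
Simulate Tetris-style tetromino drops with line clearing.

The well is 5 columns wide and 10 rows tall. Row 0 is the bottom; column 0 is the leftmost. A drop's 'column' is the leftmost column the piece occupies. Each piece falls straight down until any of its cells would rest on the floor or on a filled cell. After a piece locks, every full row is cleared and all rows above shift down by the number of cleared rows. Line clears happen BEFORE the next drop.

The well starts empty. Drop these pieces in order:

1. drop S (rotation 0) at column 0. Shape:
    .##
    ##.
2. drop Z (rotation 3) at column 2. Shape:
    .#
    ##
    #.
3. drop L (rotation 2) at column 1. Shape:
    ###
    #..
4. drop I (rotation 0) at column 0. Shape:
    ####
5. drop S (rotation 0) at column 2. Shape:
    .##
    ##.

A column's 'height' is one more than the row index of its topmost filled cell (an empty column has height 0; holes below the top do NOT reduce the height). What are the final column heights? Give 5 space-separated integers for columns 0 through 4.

Answer: 7 7 8 9 9

Derivation:
Drop 1: S rot0 at col 0 lands with bottom-row=0; cleared 0 line(s) (total 0); column heights now [1 2 2 0 0], max=2
Drop 2: Z rot3 at col 2 lands with bottom-row=2; cleared 0 line(s) (total 0); column heights now [1 2 4 5 0], max=5
Drop 3: L rot2 at col 1 lands with bottom-row=4; cleared 0 line(s) (total 0); column heights now [1 6 6 6 0], max=6
Drop 4: I rot0 at col 0 lands with bottom-row=6; cleared 0 line(s) (total 0); column heights now [7 7 7 7 0], max=7
Drop 5: S rot0 at col 2 lands with bottom-row=7; cleared 0 line(s) (total 0); column heights now [7 7 8 9 9], max=9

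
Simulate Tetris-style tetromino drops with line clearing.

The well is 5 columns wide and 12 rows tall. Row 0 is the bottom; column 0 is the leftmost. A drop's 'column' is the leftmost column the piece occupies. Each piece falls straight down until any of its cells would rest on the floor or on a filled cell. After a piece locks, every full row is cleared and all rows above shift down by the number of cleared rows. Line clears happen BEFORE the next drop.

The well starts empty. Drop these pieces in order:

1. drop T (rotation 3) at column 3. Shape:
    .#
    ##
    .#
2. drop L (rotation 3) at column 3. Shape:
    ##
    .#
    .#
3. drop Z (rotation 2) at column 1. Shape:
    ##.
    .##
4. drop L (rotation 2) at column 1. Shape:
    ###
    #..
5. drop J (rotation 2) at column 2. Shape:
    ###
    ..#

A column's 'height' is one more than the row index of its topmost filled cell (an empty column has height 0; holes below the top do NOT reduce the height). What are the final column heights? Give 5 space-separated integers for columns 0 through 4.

Answer: 0 10 11 11 11

Derivation:
Drop 1: T rot3 at col 3 lands with bottom-row=0; cleared 0 line(s) (total 0); column heights now [0 0 0 2 3], max=3
Drop 2: L rot3 at col 3 lands with bottom-row=3; cleared 0 line(s) (total 0); column heights now [0 0 0 6 6], max=6
Drop 3: Z rot2 at col 1 lands with bottom-row=6; cleared 0 line(s) (total 0); column heights now [0 8 8 7 6], max=8
Drop 4: L rot2 at col 1 lands with bottom-row=8; cleared 0 line(s) (total 0); column heights now [0 10 10 10 6], max=10
Drop 5: J rot2 at col 2 lands with bottom-row=9; cleared 0 line(s) (total 0); column heights now [0 10 11 11 11], max=11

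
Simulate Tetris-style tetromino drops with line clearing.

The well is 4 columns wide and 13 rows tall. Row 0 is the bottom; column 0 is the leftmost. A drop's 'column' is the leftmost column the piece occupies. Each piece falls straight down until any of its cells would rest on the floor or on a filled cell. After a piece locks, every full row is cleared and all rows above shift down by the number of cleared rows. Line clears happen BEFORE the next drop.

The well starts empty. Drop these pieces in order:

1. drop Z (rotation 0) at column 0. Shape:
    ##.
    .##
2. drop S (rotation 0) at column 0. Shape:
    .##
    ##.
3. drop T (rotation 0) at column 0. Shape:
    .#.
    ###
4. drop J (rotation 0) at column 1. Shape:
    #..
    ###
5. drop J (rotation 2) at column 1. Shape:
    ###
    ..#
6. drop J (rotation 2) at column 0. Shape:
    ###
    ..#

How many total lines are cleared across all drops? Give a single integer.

Drop 1: Z rot0 at col 0 lands with bottom-row=0; cleared 0 line(s) (total 0); column heights now [2 2 1 0], max=2
Drop 2: S rot0 at col 0 lands with bottom-row=2; cleared 0 line(s) (total 0); column heights now [3 4 4 0], max=4
Drop 3: T rot0 at col 0 lands with bottom-row=4; cleared 0 line(s) (total 0); column heights now [5 6 5 0], max=6
Drop 4: J rot0 at col 1 lands with bottom-row=6; cleared 0 line(s) (total 0); column heights now [5 8 7 7], max=8
Drop 5: J rot2 at col 1 lands with bottom-row=7; cleared 0 line(s) (total 0); column heights now [5 9 9 9], max=9
Drop 6: J rot2 at col 0 lands with bottom-row=9; cleared 0 line(s) (total 0); column heights now [11 11 11 9], max=11

Answer: 0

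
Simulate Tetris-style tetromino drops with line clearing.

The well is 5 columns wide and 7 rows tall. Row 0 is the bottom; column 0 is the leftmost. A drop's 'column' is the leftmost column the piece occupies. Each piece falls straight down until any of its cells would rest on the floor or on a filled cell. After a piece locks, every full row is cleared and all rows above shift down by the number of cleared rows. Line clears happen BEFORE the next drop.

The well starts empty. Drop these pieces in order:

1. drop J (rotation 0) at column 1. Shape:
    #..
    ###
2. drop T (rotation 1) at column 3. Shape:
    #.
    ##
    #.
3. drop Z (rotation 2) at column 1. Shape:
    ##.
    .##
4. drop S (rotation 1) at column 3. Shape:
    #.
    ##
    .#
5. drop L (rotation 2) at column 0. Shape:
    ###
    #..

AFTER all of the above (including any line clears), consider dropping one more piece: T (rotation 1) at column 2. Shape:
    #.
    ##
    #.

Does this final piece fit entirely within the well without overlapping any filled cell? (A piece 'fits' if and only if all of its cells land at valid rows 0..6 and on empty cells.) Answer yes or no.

Answer: no

Derivation:
Drop 1: J rot0 at col 1 lands with bottom-row=0; cleared 0 line(s) (total 0); column heights now [0 2 1 1 0], max=2
Drop 2: T rot1 at col 3 lands with bottom-row=1; cleared 0 line(s) (total 0); column heights now [0 2 1 4 3], max=4
Drop 3: Z rot2 at col 1 lands with bottom-row=4; cleared 0 line(s) (total 0); column heights now [0 6 6 5 3], max=6
Drop 4: S rot1 at col 3 lands with bottom-row=4; cleared 0 line(s) (total 0); column heights now [0 6 6 7 6], max=7
Drop 5: L rot2 at col 0 lands with bottom-row=5; cleared 1 line(s) (total 1); column heights now [6 6 6 6 5], max=6
Test piece T rot1 at col 2 (width 2): heights before test = [6 6 6 6 5]; fits = False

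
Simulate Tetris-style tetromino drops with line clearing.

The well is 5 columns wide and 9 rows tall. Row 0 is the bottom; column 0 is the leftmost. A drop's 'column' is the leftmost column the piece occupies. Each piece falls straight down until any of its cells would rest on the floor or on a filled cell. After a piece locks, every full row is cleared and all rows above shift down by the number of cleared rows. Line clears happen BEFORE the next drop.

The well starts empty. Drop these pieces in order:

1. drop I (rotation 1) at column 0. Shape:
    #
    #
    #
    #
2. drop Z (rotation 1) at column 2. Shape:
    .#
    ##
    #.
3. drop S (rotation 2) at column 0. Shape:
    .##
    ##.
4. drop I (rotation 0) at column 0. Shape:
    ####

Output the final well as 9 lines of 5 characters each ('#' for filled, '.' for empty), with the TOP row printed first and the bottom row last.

Drop 1: I rot1 at col 0 lands with bottom-row=0; cleared 0 line(s) (total 0); column heights now [4 0 0 0 0], max=4
Drop 2: Z rot1 at col 2 lands with bottom-row=0; cleared 0 line(s) (total 0); column heights now [4 0 2 3 0], max=4
Drop 3: S rot2 at col 0 lands with bottom-row=4; cleared 0 line(s) (total 0); column heights now [5 6 6 3 0], max=6
Drop 4: I rot0 at col 0 lands with bottom-row=6; cleared 0 line(s) (total 0); column heights now [7 7 7 7 0], max=7

Answer: .....
.....
####.
.##..
##...
#....
#..#.
#.##.
#.#..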